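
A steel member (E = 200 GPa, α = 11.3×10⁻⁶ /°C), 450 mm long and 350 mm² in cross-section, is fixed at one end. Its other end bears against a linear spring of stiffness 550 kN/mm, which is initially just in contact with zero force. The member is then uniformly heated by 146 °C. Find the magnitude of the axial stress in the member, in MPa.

The unrestrained thermal change is αΔT L = 11.3×10⁻⁶ × 146 × 450 = 0.7424 mm.
With a force P in the spring, the elastic change of the member is PL/(AE) and that of the spring is P/k; compatibility requires their sum to equal δ_free.
P [ L/(AE) + 1/k ] = δ_free → P [ 450/(350×200×10³) + 1/(550×10³) ] = 0.7424.
P = 0.7424 / 8.247×10⁻⁶ = 90020 N.
σ = P/A = 90020/350 = 257.2 MPa.

σ ≈ 257 MPa (compressive)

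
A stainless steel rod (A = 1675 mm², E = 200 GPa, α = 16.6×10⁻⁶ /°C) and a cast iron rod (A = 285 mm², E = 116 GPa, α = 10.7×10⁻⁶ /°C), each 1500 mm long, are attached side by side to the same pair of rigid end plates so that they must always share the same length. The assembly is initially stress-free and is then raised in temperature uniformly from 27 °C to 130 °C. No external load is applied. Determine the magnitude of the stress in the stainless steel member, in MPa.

σ ≈ 10.9 MPa (compressive)

The stainless steel has the larger α, so on heating it would change length more than the cast iron if both were free. The rigid plates force a common final length, so the stainless steel is put into compression and the cast iron into tension, with equal and opposite forces P (no external load).
Setting the final lengths equal and cancelling L: (α₁ − α₂)ΔT = P/(A₁E₁) + P/(A₂E₂).
|α₁ − α₂|·ΔT = 5.9×10⁻⁶ × 103 = 0.0006077.
1/(A₁E₁) + 1/(A₂E₂) = 1/(1675×200×10³) + 1/(285×116×10³) = 3.323×10⁻⁸ N⁻¹.
So P = 0.0006077 / 3.323×10⁻⁸ = 18.29 kN.
σ_{stainless steel} = P/A₁ = 18290/1675 = 10.92 MPa, compressive.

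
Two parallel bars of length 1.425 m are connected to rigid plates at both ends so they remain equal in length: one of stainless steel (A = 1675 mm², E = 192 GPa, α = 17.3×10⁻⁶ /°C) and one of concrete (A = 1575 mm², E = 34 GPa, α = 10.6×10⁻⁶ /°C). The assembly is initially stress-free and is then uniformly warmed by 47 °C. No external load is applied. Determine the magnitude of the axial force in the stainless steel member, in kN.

The stainless steel has the larger α, so on heating it would change length more than the concrete if both were free. The rigid plates force a common final length, so the stainless steel is put into compression and the concrete into tension, with equal and opposite forces P (no external load).
Equating the net (thermal + elastic) strains gives |α₁ − α₂|·ΔT = P·[1/(A₁E₁) + 1/(A₂E₂)].
|α₁ − α₂|·ΔT = 6.7×10⁻⁶ × 47 = 0.0003149.
1/(A₁E₁) + 1/(A₂E₂) = 1/(1675×192×10³) + 1/(1575×34×10³) = 2.178×10⁻⁸ N⁻¹.
P = 0.0003149 / 2.178×10⁻⁸ = 14460 N = 14.46 kN.

P ≈ 14.5 kN (compressive in the stainless steel)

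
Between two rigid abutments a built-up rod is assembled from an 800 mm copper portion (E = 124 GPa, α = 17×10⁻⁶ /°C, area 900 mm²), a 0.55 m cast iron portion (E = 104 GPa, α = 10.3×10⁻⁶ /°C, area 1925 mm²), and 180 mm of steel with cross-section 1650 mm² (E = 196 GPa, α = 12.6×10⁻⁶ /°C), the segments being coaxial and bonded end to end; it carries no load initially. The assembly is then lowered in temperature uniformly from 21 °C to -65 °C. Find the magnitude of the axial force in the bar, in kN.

Free thermal contraction of the whole bar: Σ αᵢΔT Lᵢ = 17×10⁻⁶×86×800 + 10.3×10⁻⁶×86×550 + 12.6×10⁻⁶×86×180 = 1.852 mm.
Since the ends are fixed, an axial force P builds up, equal in every segment, with P · Σ Lᵢ/(AᵢEᵢ) = δ_free.
The series flexibility is Σ Lᵢ/(AᵢEᵢ) = 800/(900×124×10³) + 550/(1925×104×10³) + 180/(1650×196×10³) = 1.047×10⁻⁵ mm/N.
So P = 1.852 / 1.047×10⁻⁵ = 176.8 kN, tensile.

P ≈ 177 kN (tensile)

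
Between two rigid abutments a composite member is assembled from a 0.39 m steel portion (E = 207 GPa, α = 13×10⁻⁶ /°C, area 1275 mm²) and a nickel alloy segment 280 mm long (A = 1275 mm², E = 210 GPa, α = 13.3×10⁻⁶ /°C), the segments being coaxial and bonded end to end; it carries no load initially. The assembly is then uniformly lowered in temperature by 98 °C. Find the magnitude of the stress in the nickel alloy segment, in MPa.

With the walls removed the bar would change length by δ_free = Σ αᵢΔT Lᵢ = 13×10⁻⁶×98×390 + 13.3×10⁻⁶×98×280 = 0.8618 mm.
The rigid supports impose zero overall length change; the single axial force P common to all segments must satisfy P Σ Lᵢ/(AᵢEᵢ) = δ_free.
Σ Lᵢ/(AᵢEᵢ) = 390/(1275×207×10³) + 280/(1275×210×10³) = 2.523×10⁻⁶ mm/N.
P = 0.8618 / 2.523×10⁻⁶ = 341500 N = 341.5 kN, tensile.
σ_{nickel alloy} = P / A = 341500 / 1275 = 267.9 MPa.

σ ≈ 268 MPa (tensile)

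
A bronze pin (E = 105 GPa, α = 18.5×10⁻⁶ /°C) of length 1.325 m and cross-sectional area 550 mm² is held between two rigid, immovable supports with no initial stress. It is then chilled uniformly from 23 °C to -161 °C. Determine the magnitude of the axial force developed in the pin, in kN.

With zero net strain, σ = E·αΔT = 105 GPa × 18.5×10⁻⁶ × 184 = 357.4 MPa.
P = AEαΔT = 550 × 105×10³ × 18.5×10⁻⁶ × 184 = 196.6 kN (tensile).

P ≈ 197 kN (tensile)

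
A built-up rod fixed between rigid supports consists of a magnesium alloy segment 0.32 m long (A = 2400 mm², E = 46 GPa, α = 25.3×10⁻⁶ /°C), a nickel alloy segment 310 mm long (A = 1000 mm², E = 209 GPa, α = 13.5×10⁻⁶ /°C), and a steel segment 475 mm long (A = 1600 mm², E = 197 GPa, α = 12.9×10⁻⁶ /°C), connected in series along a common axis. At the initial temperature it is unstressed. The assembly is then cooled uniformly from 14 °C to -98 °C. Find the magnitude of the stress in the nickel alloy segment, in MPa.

σ ≈ 350 MPa (tensile)

With the walls removed the bar would change length by δ_free = Σ αᵢΔT Lᵢ = 25.3×10⁻⁶×112×320 + 13.5×10⁻⁶×112×310 + 12.9×10⁻⁶×112×475 = 2.062 mm.
The rigid supports impose zero overall length change; the single axial force P common to all segments must satisfy P Σ Lᵢ/(AᵢEᵢ) = δ_free.
Σ Lᵢ/(AᵢEᵢ) = 320/(2400×46×10³) + 310/(1000×209×10³) + 475/(1600×197×10³) = 5.889×10⁻⁶ mm/N.
P = 2.062 / 5.889×10⁻⁶ = 350100 N = 350.1 kN, tensile.
σ_{nickel alloy} = P / A = 350100 / 1000 = 350.1 MPa.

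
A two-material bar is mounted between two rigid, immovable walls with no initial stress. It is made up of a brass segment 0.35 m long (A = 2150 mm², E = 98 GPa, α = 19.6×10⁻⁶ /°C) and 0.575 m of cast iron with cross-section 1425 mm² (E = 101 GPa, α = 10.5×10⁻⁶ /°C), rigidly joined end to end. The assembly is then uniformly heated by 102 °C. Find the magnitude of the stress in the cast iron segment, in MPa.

With the walls removed the bar would change length by δ_free = Σ αᵢΔT Lᵢ = 19.6×10⁻⁶×102×350 + 10.5×10⁻⁶×102×575 = 1.316 mm.
Since the ends are fixed, an axial force P builds up, equal in every segment, with P · Σ Lᵢ/(AᵢEᵢ) = δ_free.
The series flexibility is Σ Lᵢ/(AᵢEᵢ) = 350/(2150×98×10³) + 575/(1425×101×10³) = 5.656×10⁻⁶ mm/N.
Hence P = δ_free / Σ(L/AE) = 1.316/5.656×10⁻⁶ = 232.6 kN (compressive).
σ_{cast iron} = P / A = 232600 / 1425 = 163.2 MPa.

σ ≈ 163 MPa (compressive)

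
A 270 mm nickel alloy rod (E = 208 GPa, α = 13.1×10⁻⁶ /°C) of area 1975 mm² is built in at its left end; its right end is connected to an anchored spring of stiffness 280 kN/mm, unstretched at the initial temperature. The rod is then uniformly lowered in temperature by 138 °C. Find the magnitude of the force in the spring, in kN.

P ≈ 115 kN

Free thermal contraction: δ_free = αΔT L = 13.1×10⁻⁶ × 138 × 270 = 0.4881 mm.
Let P be the tensile force in the spring. The rod extends elastically by PL/(AE) and the spring stretches by P/k; together these equal δ_free.
P [ L/(AE) + 1/k ] = δ_free → P [ 270/(1975×208×10³) + 1/(280×10³) ] = 0.4881.
P = 0.4881 / 4.229×10⁻⁶ = 115400 N.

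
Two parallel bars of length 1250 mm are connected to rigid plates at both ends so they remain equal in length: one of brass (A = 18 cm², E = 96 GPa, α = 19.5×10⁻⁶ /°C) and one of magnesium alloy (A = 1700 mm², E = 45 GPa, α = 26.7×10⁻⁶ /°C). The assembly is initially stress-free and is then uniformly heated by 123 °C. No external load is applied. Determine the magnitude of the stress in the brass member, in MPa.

Both members must finish at the same length. With the larger α, the magnesium alloy tends to over-expand; the plates restrain it, putting the magnesium alloy in compression and the brass in tension. With no external load the two internal forces are equal and opposite, magnitude P.
Setting the final lengths equal and cancelling L: (α₁ − α₂)ΔT = P/(A₁E₁) + P/(A₂E₂).
|α₁ − α₂|·ΔT = 7.2×10⁻⁶ × 123 = 0.0008856.
1/(A₁E₁) + 1/(A₂E₂) = 1/(1800×96×10³) + 1/(1700×45×10³) = 1.886×10⁻⁸ N⁻¹.
So P = 0.0008856 / 1.886×10⁻⁸ = 46.96 kN.
σ_{brass} = P/A₁ = 46960/1800 = 26.09 MPa, tensile.

σ ≈ 26.1 MPa (tensile)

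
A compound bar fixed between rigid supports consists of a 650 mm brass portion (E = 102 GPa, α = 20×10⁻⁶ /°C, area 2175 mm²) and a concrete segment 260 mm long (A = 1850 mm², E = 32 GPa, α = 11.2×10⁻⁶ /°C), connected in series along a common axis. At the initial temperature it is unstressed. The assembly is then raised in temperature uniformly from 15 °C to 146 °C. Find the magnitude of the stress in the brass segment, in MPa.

With the walls removed the bar would change length by δ_free = Σ αᵢΔT Lᵢ = 20×10⁻⁶×131×650 + 11.2×10⁻⁶×131×260 = 2.084 mm.
The rigid supports impose zero overall length change; the single axial force P common to all segments must satisfy P Σ Lᵢ/(AᵢEᵢ) = δ_free.
Σ Lᵢ/(AᵢEᵢ) = 650/(2175×102×10³) + 260/(1850×32×10³) = 7.322×10⁻⁶ mm/N.
So P = 2.084 / 7.322×10⁻⁶ = 284.7 kN, compressive.
σ_{brass} = P / A = 284700 / 2175 = 130.9 MPa.

σ ≈ 131 MPa (compressive)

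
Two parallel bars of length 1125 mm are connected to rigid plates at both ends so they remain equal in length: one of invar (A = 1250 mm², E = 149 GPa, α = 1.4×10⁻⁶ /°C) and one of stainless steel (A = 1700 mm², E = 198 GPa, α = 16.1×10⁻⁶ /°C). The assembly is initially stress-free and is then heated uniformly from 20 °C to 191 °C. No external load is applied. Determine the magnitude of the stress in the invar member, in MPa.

Equilibrium of a rigid end plate with no external load gives equal and opposite internal forces ±P in the two members. Since α_{stainless steel} > α_{invar}, heating drives the stainless steel into compression and the invar into tension.
Compatibility of the two members (thermal + elastic change equal): (α₁ − α₂)ΔT = P·[1/(A₁E₁) + 1/(A₂E₂)].
|α₁ − α₂|·ΔT = 14.7×10⁻⁶ × 171 = 0.002514.
1/(A₁E₁) + 1/(A₂E₂) = 1/(1250×149×10³) + 1/(1700×198×10³) = 8.34×10⁻⁹ N⁻¹.
P = 0.002514 / 8.34×10⁻⁹ = 301400 N = 301.4 kN.
σ_{invar} = P/A₁ = 301400/1250 = 241.1 MPa, tensile.

σ ≈ 241 MPa (tensile)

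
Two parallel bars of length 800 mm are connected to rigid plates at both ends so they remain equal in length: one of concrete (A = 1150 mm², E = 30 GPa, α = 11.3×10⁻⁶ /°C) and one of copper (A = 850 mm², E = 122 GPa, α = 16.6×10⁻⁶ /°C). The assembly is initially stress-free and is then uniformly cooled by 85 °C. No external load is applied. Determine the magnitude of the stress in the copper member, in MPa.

The copper has the larger α, so on cooling it would change length more than the concrete if both were free. The rigid plates force a common final length, so the copper is put into tension and the concrete into compression, with equal and opposite forces P (no external load).
Setting the final lengths equal and cancelling L: (α₁ − α₂)ΔT = P/(A₁E₁) + P/(A₂E₂).
|α₁ − α₂|·ΔT = 5.3×10⁻⁶ × 85 = 0.0004505.
1/(A₁E₁) + 1/(A₂E₂) = 1/(1150×30×10³) + 1/(850×122×10³) = 3.863×10⁻⁸ N⁻¹.
P = 0.0004505 / 3.863×10⁻⁸ = 11660 N = 11.66 kN.
σ_{copper} = P/A₂ = 11660/850 = 13.72 MPa, tensile.

σ ≈ 13.7 MPa (tensile)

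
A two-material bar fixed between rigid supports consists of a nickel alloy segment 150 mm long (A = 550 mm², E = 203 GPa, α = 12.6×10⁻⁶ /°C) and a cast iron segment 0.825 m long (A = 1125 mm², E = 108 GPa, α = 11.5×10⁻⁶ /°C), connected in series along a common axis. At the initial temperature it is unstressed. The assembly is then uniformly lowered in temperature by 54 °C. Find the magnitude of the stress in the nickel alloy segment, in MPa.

σ ≈ 137 MPa (tensile)

With the walls removed the bar would change length by δ_free = Σ αᵢΔT Lᵢ = 12.6×10⁻⁶×54×150 + 11.5×10⁻⁶×54×825 = 0.6144 mm.
Since the ends are fixed, an axial force P builds up, equal in every segment, with P · Σ Lᵢ/(AᵢEᵢ) = δ_free.
Σ Lᵢ/(AᵢEᵢ) = 150/(550×203×10³) + 825/(1125×108×10³) = 8.134×10⁻⁶ mm/N.
So P = 0.6144 / 8.134×10⁻⁶ = 75.54 kN, tensile.
σ_{nickel alloy} = P / A = 75540 / 550 = 137.3 MPa.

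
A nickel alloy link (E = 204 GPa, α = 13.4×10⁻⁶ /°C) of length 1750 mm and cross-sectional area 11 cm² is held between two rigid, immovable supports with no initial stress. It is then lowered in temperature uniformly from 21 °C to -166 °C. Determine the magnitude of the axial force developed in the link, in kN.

Full restraint means ε = 0, so the stress is σ = EαΔT = 204×10³ × 13.4×10⁻⁶ × 187 = 511.2 MPa.
P = AEαΔT = 1100 × 204×10³ × 13.4×10⁻⁶ × 187 = 562.3 kN (tensile).

P ≈ 562 kN (tensile)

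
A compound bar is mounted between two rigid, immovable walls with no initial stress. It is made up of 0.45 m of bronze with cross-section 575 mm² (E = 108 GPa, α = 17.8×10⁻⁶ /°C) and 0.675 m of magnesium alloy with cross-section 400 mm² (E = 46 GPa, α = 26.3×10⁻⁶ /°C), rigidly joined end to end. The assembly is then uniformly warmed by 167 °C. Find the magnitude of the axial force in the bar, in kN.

If the supports were absent, the total length change would be Σ αᵢΔT Lᵢ = 17.8×10⁻⁶×167×450 + 26.3×10⁻⁶×167×675 = 4.302 mm.
The rigid supports impose zero overall length change; the single axial force P common to all segments must satisfy P Σ Lᵢ/(AᵢEᵢ) = δ_free.
The series flexibility is Σ Lᵢ/(AᵢEᵢ) = 450/(575×108×10³) + 675/(400×46×10³) = 4.393×10⁻⁵ mm/N.
Hence P = δ_free / Σ(L/AE) = 4.302/4.393×10⁻⁵ = 97.93 kN (compressive).

P ≈ 97.9 kN (compressive)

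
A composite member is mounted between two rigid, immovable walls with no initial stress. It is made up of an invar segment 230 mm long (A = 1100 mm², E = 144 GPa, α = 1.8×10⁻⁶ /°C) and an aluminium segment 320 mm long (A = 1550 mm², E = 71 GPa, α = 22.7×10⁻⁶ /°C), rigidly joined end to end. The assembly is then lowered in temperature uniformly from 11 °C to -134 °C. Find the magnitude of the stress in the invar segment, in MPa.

σ ≈ 232 MPa (tensile)

Free thermal contraction of the whole bar: Σ αᵢΔT Lᵢ = 1.8×10⁻⁶×145×230 + 22.7×10⁻⁶×145×320 = 1.113 mm.
The rigid supports impose zero overall length change; the single axial force P common to all segments must satisfy P Σ Lᵢ/(AᵢEᵢ) = δ_free.
Σ Lᵢ/(AᵢEᵢ) = 230/(1100×144×10³) + 320/(1550×71×10³) = 4.36×10⁻⁶ mm/N.
P = 1.113 / 4.36×10⁻⁶ = 255400 N = 255.4 kN, tensile.
σ_{invar} = P / A = 255400 / 1100 = 232.1 MPa.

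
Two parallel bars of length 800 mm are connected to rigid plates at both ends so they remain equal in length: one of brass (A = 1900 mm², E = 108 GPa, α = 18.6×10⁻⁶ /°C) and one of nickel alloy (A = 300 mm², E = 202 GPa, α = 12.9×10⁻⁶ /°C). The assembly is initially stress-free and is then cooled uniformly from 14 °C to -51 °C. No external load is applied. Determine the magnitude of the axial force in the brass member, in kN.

The brass has the larger α, so on cooling it would change length more than the nickel alloy if both were free. The rigid plates force a common final length, so the brass is put into tension and the nickel alloy into compression, with equal and opposite forces P (no external load).
Compatibility of the two members (thermal + elastic change equal): (α₁ − α₂)ΔT = P·[1/(A₁E₁) + 1/(A₂E₂)].
|α₁ − α₂|·ΔT = 5.7×10⁻⁶ × 65 = 0.0003705.
1/(A₁E₁) + 1/(A₂E₂) = 1/(1900×108×10³) + 1/(300×202×10³) = 2.137×10⁻⁸ N⁻¹.
P = 0.0003705 / 2.137×10⁻⁸ = 17330 N = 17.33 kN.

P ≈ 17.3 kN (tensile in the brass)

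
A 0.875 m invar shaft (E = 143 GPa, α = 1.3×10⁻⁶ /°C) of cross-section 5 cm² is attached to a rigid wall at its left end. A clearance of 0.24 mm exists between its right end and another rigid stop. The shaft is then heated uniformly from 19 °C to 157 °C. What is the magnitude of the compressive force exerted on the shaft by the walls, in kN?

Unrestrained expansion: δ_free = αΔT L = 1.3×10⁻⁶ × 138 × 875 = 0.157 mm.
Since δ_free = 0.157 mm is less than the 0.24 mm gap, the shaft never touches the wall. No axial force develops.

P ≈ 0 kN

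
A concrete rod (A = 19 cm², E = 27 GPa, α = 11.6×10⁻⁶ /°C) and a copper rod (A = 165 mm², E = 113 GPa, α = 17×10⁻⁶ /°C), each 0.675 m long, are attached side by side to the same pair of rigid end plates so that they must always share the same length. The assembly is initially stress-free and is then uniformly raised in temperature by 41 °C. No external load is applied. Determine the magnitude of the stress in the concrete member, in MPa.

σ ≈ 1.59 MPa (tensile)

The copper has the larger α, so on heating it would change length more than the concrete if both were free. The rigid plates force a common final length, so the copper is put into compression and the concrete into tension, with equal and opposite forces P (no external load).
Compatibility of the two members (thermal + elastic change equal): (α₁ − α₂)ΔT = P·[1/(A₁E₁) + 1/(A₂E₂)].
|α₁ − α₂|·ΔT = 5.4×10⁻⁶ × 41 = 0.0002214.
1/(A₁E₁) + 1/(A₂E₂) = 1/(1900×27×10³) + 1/(165×113×10³) = 7.313×10⁻⁸ N⁻¹.
So P = 0.0002214 / 7.313×10⁻⁸ = 3.028 kN.
σ_{concrete} = P/A₁ = 3028/1900 = 1.593 MPa, tensile.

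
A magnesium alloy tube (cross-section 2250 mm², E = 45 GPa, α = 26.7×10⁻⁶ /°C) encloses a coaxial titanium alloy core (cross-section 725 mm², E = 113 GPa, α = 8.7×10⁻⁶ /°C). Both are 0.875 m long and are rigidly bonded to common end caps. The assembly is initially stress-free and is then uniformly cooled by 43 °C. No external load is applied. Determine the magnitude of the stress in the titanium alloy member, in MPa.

σ ≈ 48.3 MPa (compressive)

Both members must finish at the same length. With the larger α, the magnesium alloy tends to over-contract; the plates restrain it, putting the magnesium alloy in tension and the titanium alloy in compression. With no external load the two internal forces are equal and opposite, magnitude P.
Equating the net (thermal + elastic) strains gives |α₁ − α₂|·ΔT = P·[1/(A₁E₁) + 1/(A₂E₂)].
|α₁ − α₂|·ΔT = 18×10⁻⁶ × 43 = 0.000774.
1/(A₁E₁) + 1/(A₂E₂) = 1/(2250×45×10³) + 1/(725×113×10³) = 2.208×10⁻⁸ N⁻¹.
P = 0.000774 / 2.208×10⁻⁸ = 35050 N = 35.05 kN.
σ_{titanium alloy} = P/A₂ = 35050/725 = 48.34 MPa, compressive.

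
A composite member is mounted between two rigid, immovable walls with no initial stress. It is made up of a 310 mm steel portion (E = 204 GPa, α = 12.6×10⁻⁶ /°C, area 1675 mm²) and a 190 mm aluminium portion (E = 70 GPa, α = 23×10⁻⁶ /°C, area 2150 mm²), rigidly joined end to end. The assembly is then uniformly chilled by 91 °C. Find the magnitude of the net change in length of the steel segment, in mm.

With the walls removed the bar would change length by δ_free = Σ αᵢΔT Lᵢ = 12.6×10⁻⁶×91×310 + 23×10⁻⁶×91×190 = 0.7531 mm.
Since the ends are fixed, an axial force P builds up, equal in every segment, with P · Σ Lᵢ/(AᵢEᵢ) = δ_free.
The series flexibility is Σ Lᵢ/(AᵢEᵢ) = 310/(1675×204×10³) + 190/(2150×70×10³) = 2.17×10⁻⁶ mm/N.
So P = 0.7531 / 2.17×10⁻⁶ = 347.1 kN, tensile.
For the steel segment, free thermal change = 12.6×10⁻⁶×91×310 = 0.3554 mm and elastic change from P = 347100×310/(1675×204×10³) = 0.3149 mm; these oppose, so the net change is 0.0405 mm (segment shortens).

|ΔL| ≈ 0.0405 mm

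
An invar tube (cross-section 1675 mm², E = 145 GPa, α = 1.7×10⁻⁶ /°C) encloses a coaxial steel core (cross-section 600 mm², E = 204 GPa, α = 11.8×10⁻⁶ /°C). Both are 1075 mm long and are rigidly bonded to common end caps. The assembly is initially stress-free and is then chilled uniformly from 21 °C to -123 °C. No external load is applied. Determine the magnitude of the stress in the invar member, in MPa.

σ ≈ 70.7 MPa (compressive)

Equilibrium of a rigid end plate with no external load gives equal and opposite internal forces ±P in the two members. Since α_{steel} > α_{invar}, cooling drives the steel into tension and the invar into compression.
Equating the net (thermal + elastic) strains gives |α₁ − α₂|·ΔT = P·[1/(A₁E₁) + 1/(A₂E₂)].
|α₁ − α₂|·ΔT = 10.1×10⁻⁶ × 144 = 0.001454.
1/(A₁E₁) + 1/(A₂E₂) = 1/(1675×145×10³) + 1/(600×204×10³) = 1.229×10⁻⁸ N⁻¹.
P = 0.001454 / 1.229×10⁻⁸ = 118400 N = 118.4 kN.
σ_{invar} = P/A₁ = 118400/1675 = 70.67 MPa, compressive.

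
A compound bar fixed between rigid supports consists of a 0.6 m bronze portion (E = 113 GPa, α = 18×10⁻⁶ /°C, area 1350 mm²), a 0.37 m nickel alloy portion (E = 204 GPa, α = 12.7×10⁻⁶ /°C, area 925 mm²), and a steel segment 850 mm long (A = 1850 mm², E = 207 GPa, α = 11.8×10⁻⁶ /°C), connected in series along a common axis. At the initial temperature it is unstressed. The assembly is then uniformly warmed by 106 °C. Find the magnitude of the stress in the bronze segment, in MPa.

Free thermal expansion of the whole bar: Σ αᵢΔT Lᵢ = 18×10⁻⁶×106×600 + 12.7×10⁻⁶×106×370 + 11.8×10⁻⁶×106×850 = 2.706 mm.
The walls prevent any net length change, so an axial force P (same in every segment) develops. Compatibility: P · Σ Lᵢ/(AᵢEᵢ) = δ_free.
Σ Lᵢ/(AᵢEᵢ) = 600/(1350×113×10³) + 370/(925×204×10³) + 850/(1850×207×10³) = 8.114×10⁻⁶ mm/N.
Hence P = δ_free / Σ(L/AE) = 2.706/8.114×10⁻⁶ = 333.5 kN (compressive).
σ_{bronze} = P / A = 333500 / 1350 = 247.1 MPa.

σ ≈ 247 MPa (compressive)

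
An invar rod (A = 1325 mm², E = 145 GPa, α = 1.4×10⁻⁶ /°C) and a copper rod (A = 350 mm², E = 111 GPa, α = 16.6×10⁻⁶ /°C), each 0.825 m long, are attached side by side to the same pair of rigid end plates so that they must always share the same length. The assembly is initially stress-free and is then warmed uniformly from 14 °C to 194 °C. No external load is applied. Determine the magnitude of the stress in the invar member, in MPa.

σ ≈ 66.7 MPa (tensile)

Both members must finish at the same length. With the larger α, the copper tends to over-expand; the plates restrain it, putting the copper in compression and the invar in tension. With no external load the two internal forces are equal and opposite, magnitude P.
Setting the final lengths equal and cancelling L: (α₁ − α₂)ΔT = P/(A₁E₁) + P/(A₂E₂).
|α₁ − α₂|·ΔT = 15.2×10⁻⁶ × 180 = 0.002736.
1/(A₁E₁) + 1/(A₂E₂) = 1/(1325×145×10³) + 1/(350×111×10³) = 3.094×10⁻⁸ N⁻¹.
So P = 0.002736 / 3.094×10⁻⁸ = 88.42 kN.
σ_{invar} = P/A₁ = 88420/1325 = 66.73 MPa, tensile.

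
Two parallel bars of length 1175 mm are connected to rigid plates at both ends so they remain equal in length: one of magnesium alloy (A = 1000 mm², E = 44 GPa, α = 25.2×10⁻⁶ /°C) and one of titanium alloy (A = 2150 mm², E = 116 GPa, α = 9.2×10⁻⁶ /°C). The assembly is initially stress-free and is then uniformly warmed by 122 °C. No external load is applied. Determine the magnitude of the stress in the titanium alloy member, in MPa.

Both members must finish at the same length. With the larger α, the magnesium alloy tends to over-expand; the plates restrain it, putting the magnesium alloy in compression and the titanium alloy in tension. With no external load the two internal forces are equal and opposite, magnitude P.
Compatibility of the two members (thermal + elastic change equal): (α₁ − α₂)ΔT = P·[1/(A₁E₁) + 1/(A₂E₂)].
|α₁ − α₂|·ΔT = 16×10⁻⁶ × 122 = 0.001952.
1/(A₁E₁) + 1/(A₂E₂) = 1/(1000×44×10³) + 1/(2150×116×10³) = 2.674×10⁻⁸ N⁻¹.
P = 0.001952 / 2.674×10⁻⁸ = 73010 N = 73.01 kN.
σ_{titanium alloy} = P/A₂ = 73010/2150 = 33.96 MPa, tensile.

σ ≈ 34 MPa (tensile)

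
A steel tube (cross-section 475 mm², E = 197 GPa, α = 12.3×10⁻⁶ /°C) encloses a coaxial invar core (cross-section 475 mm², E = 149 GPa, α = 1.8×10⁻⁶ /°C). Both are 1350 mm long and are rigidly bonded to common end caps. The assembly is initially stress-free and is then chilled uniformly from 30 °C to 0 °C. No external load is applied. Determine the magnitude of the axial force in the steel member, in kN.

P ≈ 12.7 kN (tensile in the steel)

Both members must finish at the same length. With the larger α, the steel tends to over-contract; the plates restrain it, putting the steel in tension and the invar in compression. With no external load the two internal forces are equal and opposite, magnitude P.
Setting the final lengths equal and cancelling L: (α₁ − α₂)ΔT = P/(A₁E₁) + P/(A₂E₂).
|α₁ − α₂|·ΔT = 10.5×10⁻⁶ × 30 = 0.000315.
1/(A₁E₁) + 1/(A₂E₂) = 1/(475×197×10³) + 1/(475×149×10³) = 2.482×10⁻⁸ N⁻¹.
P = 0.000315 / 2.482×10⁻⁸ = 12690 N = 12.69 kN.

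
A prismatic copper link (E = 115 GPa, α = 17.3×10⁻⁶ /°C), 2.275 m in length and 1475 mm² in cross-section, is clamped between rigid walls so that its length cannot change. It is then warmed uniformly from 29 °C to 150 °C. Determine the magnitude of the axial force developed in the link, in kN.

P ≈ 355 kN (compressive)

The ends cannot move, so σ = EαΔT = 115×10³ × 17.3×10⁻⁶ × 121 = 240.7 MPa.
Axial force P = σA = 240.7 × 1475 = 355100 N = 355.1 kN, compressive.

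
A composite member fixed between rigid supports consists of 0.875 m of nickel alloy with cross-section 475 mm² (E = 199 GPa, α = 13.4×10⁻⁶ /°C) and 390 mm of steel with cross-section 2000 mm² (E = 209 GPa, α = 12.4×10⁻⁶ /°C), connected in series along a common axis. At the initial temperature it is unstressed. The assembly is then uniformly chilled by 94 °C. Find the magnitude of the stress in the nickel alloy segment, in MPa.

With the walls removed the bar would change length by δ_free = Σ αᵢΔT Lᵢ = 13.4×10⁻⁶×94×875 + 12.4×10⁻⁶×94×390 = 1.557 mm.
The rigid supports impose zero overall length change; the single axial force P common to all segments must satisfy P Σ Lᵢ/(AᵢEᵢ) = δ_free.
The series flexibility is Σ Lᵢ/(AᵢEᵢ) = 875/(475×199×10³) + 390/(2000×209×10³) = 1.019×10⁻⁵ mm/N.
Hence P = δ_free / Σ(L/AE) = 1.557/1.019×10⁻⁵ = 152.8 kN (tensile).
σ_{nickel alloy} = P / A = 152800 / 475 = 321.6 MPa.

σ ≈ 322 MPa (tensile)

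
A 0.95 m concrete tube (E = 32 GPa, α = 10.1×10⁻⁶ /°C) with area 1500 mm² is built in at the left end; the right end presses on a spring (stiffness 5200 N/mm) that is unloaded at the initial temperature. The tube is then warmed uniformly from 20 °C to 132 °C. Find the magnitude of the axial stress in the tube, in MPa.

σ ≈ 3.38 MPa (compressive)

If the spring were absent the tube would lengthen by αΔT L = 10.1×10⁻⁶ × 112 × 950 = 1.075 mm.
With a force P in the spring, the elastic change of the tube is PL/(AE) and that of the spring is P/k; compatibility requires their sum to equal δ_free.
P [ L/(AE) + 1/k ] = δ_free → P [ 950/(1500×32×10³) + 1/(5200) ] = 1.075.
P = 1.075 / 0.0002121 = 5067 N.
σ = P/A = 5067/1500 = 3.378 MPa.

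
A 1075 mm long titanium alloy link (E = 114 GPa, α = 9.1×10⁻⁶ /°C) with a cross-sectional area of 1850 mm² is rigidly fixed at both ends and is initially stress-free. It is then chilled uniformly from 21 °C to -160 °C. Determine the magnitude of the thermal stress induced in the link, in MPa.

σ ≈ 188 MPa (tensile)

With length fixed, the mechanical strain must cancel the thermal strain αΔT = 9.1×10⁻⁶ × 181 = 1647.1×10⁻⁶.
The stress required to suppress this strain is σ = Eε = 114×10³ × 1647.1×10⁻⁶ = 187.8 MPa, tensile since the link is trying to contract.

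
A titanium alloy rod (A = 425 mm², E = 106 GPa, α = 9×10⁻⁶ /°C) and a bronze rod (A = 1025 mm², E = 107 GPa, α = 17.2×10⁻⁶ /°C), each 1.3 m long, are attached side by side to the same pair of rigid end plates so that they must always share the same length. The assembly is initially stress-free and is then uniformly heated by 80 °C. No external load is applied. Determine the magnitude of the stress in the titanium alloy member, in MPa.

Both members must finish at the same length. With the larger α, the bronze tends to over-expand; the plates restrain it, putting the bronze in compression and the titanium alloy in tension. With no external load the two internal forces are equal and opposite, magnitude P.
Setting the final lengths equal and cancelling L: (α₁ − α₂)ΔT = P/(A₁E₁) + P/(A₂E₂).
|α₁ − α₂|·ΔT = 8.2×10⁻⁶ × 80 = 0.000656.
1/(A₁E₁) + 1/(A₂E₂) = 1/(425×106×10³) + 1/(1025×107×10³) = 3.132×10⁻⁸ N⁻¹.
P = 0.000656 / 3.132×10⁻⁸ = 20950 N = 20.95 kN.
σ_{titanium alloy} = P/A₁ = 20950/425 = 49.29 MPa, tensile.

σ ≈ 49.3 MPa (tensile)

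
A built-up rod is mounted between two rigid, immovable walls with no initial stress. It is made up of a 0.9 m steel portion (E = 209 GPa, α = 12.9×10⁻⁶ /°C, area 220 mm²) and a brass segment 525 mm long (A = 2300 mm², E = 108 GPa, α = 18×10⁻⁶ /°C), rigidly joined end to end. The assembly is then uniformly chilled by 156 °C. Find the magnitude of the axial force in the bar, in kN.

P ≈ 151 kN (tensile)

Free thermal contraction of the whole bar: Σ αᵢΔT Lᵢ = 12.9×10⁻⁶×156×900 + 18×10⁻⁶×156×525 = 3.285 mm.
The rigid supports impose zero overall length change; the single axial force P common to all segments must satisfy P Σ Lᵢ/(AᵢEᵢ) = δ_free.
Σ Lᵢ/(AᵢEᵢ) = 900/(220×209×10³) + 525/(2300×108×10³) = 2.169×10⁻⁵ mm/N.
So P = 3.285 / 2.169×10⁻⁵ = 151.5 kN, tensile.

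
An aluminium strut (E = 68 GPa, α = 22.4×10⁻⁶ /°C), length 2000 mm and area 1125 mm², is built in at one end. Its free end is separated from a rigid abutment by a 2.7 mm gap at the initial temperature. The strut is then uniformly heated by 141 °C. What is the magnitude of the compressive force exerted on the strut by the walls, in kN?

P ≈ 138 kN

Unrestrained expansion: δ_free = αΔT L = 22.4×10⁻⁶ × 141 × 2000 = 6.317 mm.
After closing the 2.7 mm clearance, 6.317 − 2.7 = 3.617 mm of expansion remains to be suppressed by the wall.
Compatibility: PL/(AE) = 3.617 mm, so σ = P/A = E × (3.617/2000) = 123 MPa.
Force on the wall = σA = 123 × 1125 mm² = 138.3 kN.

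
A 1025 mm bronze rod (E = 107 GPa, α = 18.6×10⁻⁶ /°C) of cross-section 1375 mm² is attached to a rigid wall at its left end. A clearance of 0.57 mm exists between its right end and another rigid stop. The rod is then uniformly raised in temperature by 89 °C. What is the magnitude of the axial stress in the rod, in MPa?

Free thermal elongation = αΔT L = 18.6×10⁻⁶ × 89 × 1025 = 1.697 mm.
After closing the 0.57 mm clearance, 1.697 − 0.57 = 1.127 mm of expansion remains to be suppressed by the wall.
Compatibility: PL/(AE) = 1.127 mm, so σ = P/A = E × (1.127/1025) = 117.6 MPa.

σ ≈ 118 MPa (compressive)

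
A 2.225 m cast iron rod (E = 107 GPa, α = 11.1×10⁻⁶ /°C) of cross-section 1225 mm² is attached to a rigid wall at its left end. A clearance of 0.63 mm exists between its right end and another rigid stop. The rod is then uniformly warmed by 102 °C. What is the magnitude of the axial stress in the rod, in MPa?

σ ≈ 90.8 MPa (compressive)

Unrestrained expansion: δ_free = αΔT L = 11.1×10⁻⁶ × 102 × 2225 = 2.519 mm.
After closing the 0.63 mm clearance, 2.519 − 0.63 = 1.889 mm of expansion remains to be suppressed by the wall.
Compatibility: PL/(AE) = 1.889 mm, so σ = P/A = E × (1.889/2225) = 90.85 MPa.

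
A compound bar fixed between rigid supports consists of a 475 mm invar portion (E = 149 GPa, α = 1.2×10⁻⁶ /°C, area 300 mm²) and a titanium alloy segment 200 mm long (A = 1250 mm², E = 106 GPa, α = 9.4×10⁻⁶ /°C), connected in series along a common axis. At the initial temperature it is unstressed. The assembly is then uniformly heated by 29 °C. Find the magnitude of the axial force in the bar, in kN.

P ≈ 5.85 kN (compressive)

With the walls removed the bar would change length by δ_free = Σ αᵢΔT Lᵢ = 1.2×10⁻⁶×29×475 + 9.4×10⁻⁶×29×200 = 0.07105 mm.
The rigid supports impose zero overall length change; the single axial force P common to all segments must satisfy P Σ Lᵢ/(AᵢEᵢ) = δ_free.
Σ Lᵢ/(AᵢEᵢ) = 475/(300×149×10³) + 200/(1250×106×10³) = 1.214×10⁻⁵ mm/N.
Hence P = δ_free / Σ(L/AE) = 0.07105/1.214×10⁻⁵ = 5.855 kN (compressive).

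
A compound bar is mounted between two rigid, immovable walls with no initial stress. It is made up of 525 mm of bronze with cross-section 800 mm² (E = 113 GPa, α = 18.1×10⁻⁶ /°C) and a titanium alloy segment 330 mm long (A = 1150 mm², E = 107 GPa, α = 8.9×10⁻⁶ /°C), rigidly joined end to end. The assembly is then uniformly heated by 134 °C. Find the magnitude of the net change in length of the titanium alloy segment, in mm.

|ΔL| ≈ 0.133 mm

With the walls removed the bar would change length by δ_free = Σ αᵢΔT Lᵢ = 18.1×10⁻⁶×134×525 + 8.9×10⁻⁶×134×330 = 1.667 mm.
Since the ends are fixed, an axial force P builds up, equal in every segment, with P · Σ Lᵢ/(AᵢEᵢ) = δ_free.
The series flexibility is Σ Lᵢ/(AᵢEᵢ) = 525/(800×113×10³) + 330/(1150×107×10³) = 8.489×10⁻⁶ mm/N.
P = 1.667 / 8.489×10⁻⁶ = 196400 N = 196.4 kN, compressive.
For the titanium alloy segment, free thermal change = 8.9×10⁻⁶×134×330 = 0.3936 mm and elastic change from P = 196400×330/(1150×107×10³) = 0.5266 mm; these oppose, so the net change is 0.133 mm (segment shortens).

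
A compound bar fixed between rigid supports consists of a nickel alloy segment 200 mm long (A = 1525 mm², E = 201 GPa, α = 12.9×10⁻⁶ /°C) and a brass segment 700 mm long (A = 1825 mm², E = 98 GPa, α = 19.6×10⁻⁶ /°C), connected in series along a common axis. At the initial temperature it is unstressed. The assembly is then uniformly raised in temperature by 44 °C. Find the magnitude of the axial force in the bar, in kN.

With the walls removed the bar would change length by δ_free = Σ αᵢΔT Lᵢ = 12.9×10⁻⁶×44×200 + 19.6×10⁻⁶×44×700 = 0.7172 mm.
Since the ends are fixed, an axial force P builds up, equal in every segment, with P · Σ Lᵢ/(AᵢEᵢ) = δ_free.
Σ Lᵢ/(AᵢEᵢ) = 200/(1525×201×10³) + 700/(1825×98×10³) = 4.566×10⁻⁶ mm/N.
Hence P = δ_free / Σ(L/AE) = 0.7172/4.566×10⁻⁶ = 157.1 kN (compressive).

P ≈ 157 kN (compressive)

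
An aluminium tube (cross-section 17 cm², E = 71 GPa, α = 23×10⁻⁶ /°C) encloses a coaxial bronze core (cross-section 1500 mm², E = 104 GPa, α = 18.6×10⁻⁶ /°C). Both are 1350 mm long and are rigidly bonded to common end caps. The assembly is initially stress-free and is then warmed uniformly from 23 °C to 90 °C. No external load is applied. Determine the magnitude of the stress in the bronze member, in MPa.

The aluminium has the larger α, so on heating it would change length more than the bronze if both were free. The rigid plates force a common final length, so the aluminium is put into compression and the bronze into tension, with equal and opposite forces P (no external load).
Compatibility of the two members (thermal + elastic change equal): (α₁ − α₂)ΔT = P·[1/(A₁E₁) + 1/(A₂E₂)].
|α₁ − α₂|·ΔT = 4.4×10⁻⁶ × 67 = 0.0002948.
1/(A₁E₁) + 1/(A₂E₂) = 1/(1700×71×10³) + 1/(1500×104×10³) = 1.47×10⁻⁸ N⁻¹.
So P = 0.0002948 / 1.47×10⁻⁸ = 20.06 kN.
σ_{bronze} = P/A₂ = 20060/1500 = 13.37 MPa, tensile.

σ ≈ 13.4 MPa (tensile)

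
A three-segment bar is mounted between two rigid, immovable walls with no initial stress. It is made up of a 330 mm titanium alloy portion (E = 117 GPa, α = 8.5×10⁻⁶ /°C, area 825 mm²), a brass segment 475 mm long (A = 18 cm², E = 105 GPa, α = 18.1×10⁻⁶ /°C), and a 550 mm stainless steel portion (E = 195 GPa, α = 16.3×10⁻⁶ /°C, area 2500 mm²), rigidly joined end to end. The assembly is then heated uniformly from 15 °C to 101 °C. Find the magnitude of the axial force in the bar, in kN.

If the supports were absent, the total length change would be Σ αᵢΔT Lᵢ = 8.5×10⁻⁶×86×330 + 18.1×10⁻⁶×86×475 + 16.3×10⁻⁶×86×550 = 1.752 mm.
The walls prevent any net length change, so an axial force P (same in every segment) develops. Compatibility: P · Σ Lᵢ/(AᵢEᵢ) = δ_free.
The series flexibility is Σ Lᵢ/(AᵢEᵢ) = 330/(825×117×10³) + 475/(1800×105×10³) + 550/(2500×195×10³) = 7.06×10⁻⁶ mm/N.
Hence P = δ_free / Σ(L/AE) = 1.752/7.06×10⁻⁶ = 248.1 kN (compressive).

P ≈ 248 kN (compressive)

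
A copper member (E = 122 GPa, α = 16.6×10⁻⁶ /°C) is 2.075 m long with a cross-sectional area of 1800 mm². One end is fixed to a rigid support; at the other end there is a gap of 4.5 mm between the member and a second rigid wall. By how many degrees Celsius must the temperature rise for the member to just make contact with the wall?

ΔT ≈ 131 °C

Contact occurs when the free expansion equals the gap: αΔT L = 4.5 mm.
So ΔT = g/(αL) = 4.5/(16.6×10⁻⁶ × 2075) = 130.6 °C.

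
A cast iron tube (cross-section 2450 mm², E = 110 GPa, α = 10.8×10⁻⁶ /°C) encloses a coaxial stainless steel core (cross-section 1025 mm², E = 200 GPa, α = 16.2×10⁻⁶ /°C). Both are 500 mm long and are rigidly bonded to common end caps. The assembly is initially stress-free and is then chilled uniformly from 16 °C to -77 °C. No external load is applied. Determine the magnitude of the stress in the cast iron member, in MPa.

Both members must finish at the same length. With the larger α, the stainless steel tends to over-contract; the plates restrain it, putting the stainless steel in tension and the cast iron in compression. With no external load the two internal forces are equal and opposite, magnitude P.
Equating the net (thermal + elastic) strains gives |α₁ − α₂|·ΔT = P·[1/(A₁E₁) + 1/(A₂E₂)].
|α₁ − α₂|·ΔT = 5.4×10⁻⁶ × 93 = 0.0005022.
1/(A₁E₁) + 1/(A₂E₂) = 1/(2450×110×10³) + 1/(1025×200×10³) = 8.589×10⁻⁹ N⁻¹.
So P = 0.0005022 / 8.589×10⁻⁹ = 58.47 kN.
σ_{cast iron} = P/A₁ = 58470/2450 = 23.87 MPa, compressive.

σ ≈ 23.9 MPa (compressive)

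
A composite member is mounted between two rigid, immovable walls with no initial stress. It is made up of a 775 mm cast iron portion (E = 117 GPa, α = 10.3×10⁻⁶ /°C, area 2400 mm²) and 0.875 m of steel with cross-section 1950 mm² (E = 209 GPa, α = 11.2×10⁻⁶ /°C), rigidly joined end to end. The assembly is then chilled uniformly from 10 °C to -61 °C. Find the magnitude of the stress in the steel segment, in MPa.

σ ≈ 132 MPa (tensile)

If the supports were absent, the total length change would be Σ αᵢΔT Lᵢ = 10.3×10⁻⁶×71×775 + 11.2×10⁻⁶×71×875 = 1.263 mm.
The walls prevent any net length change, so an axial force P (same in every segment) develops. Compatibility: P · Σ Lᵢ/(AᵢEᵢ) = δ_free.
Σ Lᵢ/(AᵢEᵢ) = 775/(2400×117×10³) + 875/(1950×209×10³) = 4.907×10⁻⁶ mm/N.
P = 1.263 / 4.907×10⁻⁶ = 257300 N = 257.3 kN, tensile.
σ_{steel} = P / A = 257300 / 1950 = 131.9 MPa.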